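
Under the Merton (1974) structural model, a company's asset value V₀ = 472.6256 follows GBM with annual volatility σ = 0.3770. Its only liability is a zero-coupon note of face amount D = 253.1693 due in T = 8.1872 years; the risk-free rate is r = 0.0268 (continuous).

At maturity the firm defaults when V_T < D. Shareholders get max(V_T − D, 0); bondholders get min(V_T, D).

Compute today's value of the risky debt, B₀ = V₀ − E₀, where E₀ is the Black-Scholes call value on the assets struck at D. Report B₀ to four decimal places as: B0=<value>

d₁ = [ln(V₀/D) + (r + σ²/2)T] / (σ√T)
   = [ln(472.6256/253.1693) + (0.0268 + 0.5·0.3770²)·8.1872] / (0.3770·√8.1872)
   = [0.624245 + 0.801236] / 1.078721 = 1.321455
d₂ = d₁ − σ√T = 1.321455 − 1.078721 = 0.242735
N(d₁) = 0.906825,  N(d₂) = 0.595894,  e^(−rT) = 0.802987
E₀ = V₀·N(d₁) − D·e^(−rT)·N(d₂)
   = 472.6256·0.906825 − 253.1693·0.802987·0.595894 = 307.448457
B₀ = V₀ − E₀ = 472.6256 − 307.448457 = 165.177143

B0=165.1771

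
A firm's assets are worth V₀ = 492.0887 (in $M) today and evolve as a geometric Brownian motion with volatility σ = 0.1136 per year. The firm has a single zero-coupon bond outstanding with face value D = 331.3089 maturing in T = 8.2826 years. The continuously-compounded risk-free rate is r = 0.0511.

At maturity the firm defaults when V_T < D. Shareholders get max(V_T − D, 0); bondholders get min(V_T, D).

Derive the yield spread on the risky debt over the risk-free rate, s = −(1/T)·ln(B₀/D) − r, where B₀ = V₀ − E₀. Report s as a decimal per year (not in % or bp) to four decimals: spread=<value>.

spread=0.0001

d₁ = [ln(V₀/D) + (r + σ²/2)T] / (σ√T)
   = [ln(492.0887/331.3089) + (0.0511 + 0.5·0.1136²)·8.2826] / (0.1136·√8.2826)
   = [0.395608 + 0.476684] / 0.326935 = 2.668088
d₂ = d₁ − σ√T = 2.668088 − 0.326935 = 2.341153
N(d₁) = 0.996186,  N(d₂) = 0.990388,  e^(−rT) = 0.654921
E₀ = V₀·N(d₁) − D·e^(−rT)·N(d₂)
   = 492.0887·0.996186 − 331.3089·0.654921·0.990388 = 275.316310
B₀ = V₀ − E₀ = 492.0887 − 275.316310 = 216.772390
spread = −(1/T)·ln(B₀/D) − r = −(1/8.2826)·ln(216.772390/331.3089) − 0.0511 = 0.00011620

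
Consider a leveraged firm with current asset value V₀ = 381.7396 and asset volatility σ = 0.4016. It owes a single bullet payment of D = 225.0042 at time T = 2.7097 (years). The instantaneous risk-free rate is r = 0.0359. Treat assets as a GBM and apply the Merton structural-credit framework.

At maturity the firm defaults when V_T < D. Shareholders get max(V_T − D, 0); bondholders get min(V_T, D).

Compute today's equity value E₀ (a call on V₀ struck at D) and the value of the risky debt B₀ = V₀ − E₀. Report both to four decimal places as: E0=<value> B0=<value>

d₁ = [ln(V₀/D) + (r + σ²/2)T] / (σ√T)
   = [ln(381.7396/225.0042) + (0.0359 + 0.5·0.4016²)·2.7097] / (0.4016·√2.7097)
   = [0.528620 + 0.315792] / 0.661080 = 1.277320
d₂ = d₁ − σ√T = 1.277320 − 0.661080 = 0.616240
N(d₁) = 0.899255,  N(d₂) = 0.731132,  e^(−rT) = 0.907304
E₀ = V₀·N(d₁) − D·e^(−rT)·N(d₂)
   = 381.7396·0.899255 − 225.0042·0.907304·0.731132 = 194.022940
B₀ = V₀ − E₀ = 381.7396 − 194.022940 = 187.716660

E0=194.0229 B0=187.7167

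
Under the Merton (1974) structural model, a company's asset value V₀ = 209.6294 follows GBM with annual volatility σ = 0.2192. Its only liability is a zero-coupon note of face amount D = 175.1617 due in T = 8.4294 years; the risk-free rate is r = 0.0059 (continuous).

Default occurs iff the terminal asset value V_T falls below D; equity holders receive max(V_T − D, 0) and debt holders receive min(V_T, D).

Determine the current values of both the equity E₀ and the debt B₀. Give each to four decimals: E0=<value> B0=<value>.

E0=71.3596 B0=138.2698

d₁ = [ln(V₀/D) + (r + σ²/2)T] / (σ√T)
   = [ln(209.6294/175.1617) + (0.0059 + 0.5·0.2192²)·8.4294] / (0.2192·√8.4294)
   = [0.179632 + 0.252244] / 0.636413 = 0.678609
d₂ = d₁ − σ√T = 0.678609 − 0.636413 = 0.042197
N(d₁) = 0.751307,  N(d₂) = 0.516829,  e^(−rT) = 0.951483
E₀ = V₀·N(d₁) − D·e^(−rT)·N(d₂)
   = 209.6294·0.751307 − 175.1617·0.951483·0.516829 = 71.359628
B₀ = V₀ − E₀ = 209.6294 − 71.359628 = 138.269772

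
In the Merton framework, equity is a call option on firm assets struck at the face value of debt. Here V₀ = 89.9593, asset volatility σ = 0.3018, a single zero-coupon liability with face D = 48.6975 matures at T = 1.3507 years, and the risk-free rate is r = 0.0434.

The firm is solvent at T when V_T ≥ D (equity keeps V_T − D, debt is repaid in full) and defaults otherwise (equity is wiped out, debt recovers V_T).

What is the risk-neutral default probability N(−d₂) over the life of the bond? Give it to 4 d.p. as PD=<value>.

PD=0.0408

d₁ = [ln(V₀/D) + (r + σ²/2)T] / (σ√T)
   = [ln(89.9593/48.6975) + (0.0434 + 0.5·0.3018²)·1.3507] / (0.3018·√1.3507)
   = [0.613730 + 0.120133] / 0.350751 = 2.092263
d₂ = d₁ − σ√T = 2.092263 − 0.350751 = 1.741513
risk-neutral PD = N(−d₂) = N(-1.741513) = 0.040797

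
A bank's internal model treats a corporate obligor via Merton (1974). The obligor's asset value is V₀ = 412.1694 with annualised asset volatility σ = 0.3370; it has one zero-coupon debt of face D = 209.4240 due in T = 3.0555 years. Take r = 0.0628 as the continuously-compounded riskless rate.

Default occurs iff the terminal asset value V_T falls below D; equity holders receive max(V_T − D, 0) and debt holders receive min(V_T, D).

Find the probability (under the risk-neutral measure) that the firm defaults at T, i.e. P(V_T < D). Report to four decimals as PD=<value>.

d₁ = [ln(V₀/D) + (r + σ²/2)T] / (σ√T)
   = [ln(412.1694/209.4240) + (0.0628 + 0.5·0.3370²)·3.0555] / (0.3370·√3.0555)
   = [0.677074 + 0.365390] / 0.589076 = 1.769661
d₂ = d₁ − σ√T = 1.769661 − 0.589076 = 1.180585
risk-neutral PD = N(−d₂) = N(-1.180585) = 0.118884

PD=0.1189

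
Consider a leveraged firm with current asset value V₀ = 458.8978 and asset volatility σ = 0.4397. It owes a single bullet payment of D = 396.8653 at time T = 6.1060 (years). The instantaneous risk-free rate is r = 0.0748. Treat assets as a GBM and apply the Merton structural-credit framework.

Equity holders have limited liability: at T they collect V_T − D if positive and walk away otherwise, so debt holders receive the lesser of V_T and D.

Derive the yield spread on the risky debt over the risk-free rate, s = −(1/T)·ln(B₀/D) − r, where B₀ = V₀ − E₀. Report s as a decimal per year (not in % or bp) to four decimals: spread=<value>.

d₁ = [ln(V₀/D) + (r + σ²/2)T] / (σ√T)
   = [ln(458.8978/396.8653) + (0.0748 + 0.5·0.4397²)·6.1060] / (0.4397·√6.1060)
   = [0.145231 + 1.046984] / 1.086513 = 1.097285
d₂ = d₁ − σ√T = 1.097285 − 1.086513 = 0.010772
N(d₁) = 0.863742,  N(d₂) = 0.504297,  e^(−rT) = 0.633352
E₀ = V₀·N(d₁) − D·e^(−rT)·N(d₂)
   = 458.8978·0.863742 − 396.8653·0.633352·0.504297 = 269.611211
B₀ = V₀ − E₀ = 458.8978 − 269.611211 = 189.286589
spread = −(1/T)·ln(B₀/D) − r = −(1/6.1060)·ln(189.286589/396.8653) − 0.0748 = 0.04644709

spread=0.0464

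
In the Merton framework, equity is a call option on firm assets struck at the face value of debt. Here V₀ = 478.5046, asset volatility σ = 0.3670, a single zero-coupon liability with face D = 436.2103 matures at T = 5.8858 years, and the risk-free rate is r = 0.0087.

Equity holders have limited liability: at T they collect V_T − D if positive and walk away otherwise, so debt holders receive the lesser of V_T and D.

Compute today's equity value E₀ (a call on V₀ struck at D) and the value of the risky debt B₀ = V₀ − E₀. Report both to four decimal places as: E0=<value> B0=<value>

d₁ = [ln(V₀/D) + (r + σ²/2)T] / (σ√T)
   = [ln(478.5046/436.2103) + (0.0087 + 0.5·0.3670²)·5.8858] / (0.3670·√5.8858)
   = [0.092541 + 0.447583] / 0.890367 = 0.606631
d₂ = d₁ − σ√T = 0.606631 − 0.890367 = -0.283735
N(d₁) = 0.727952,  N(d₂) = 0.388307,  e^(−rT) = 0.950082
E₀ = V₀·N(d₁) − D·e^(−rT)·N(d₂)
   = 478.5046·0.727952 − 436.2103·0.950082·0.388307 = 187.400302
B₀ = V₀ − E₀ = 478.5046 − 187.400302 = 291.104298

E0=187.4003 B0=291.1043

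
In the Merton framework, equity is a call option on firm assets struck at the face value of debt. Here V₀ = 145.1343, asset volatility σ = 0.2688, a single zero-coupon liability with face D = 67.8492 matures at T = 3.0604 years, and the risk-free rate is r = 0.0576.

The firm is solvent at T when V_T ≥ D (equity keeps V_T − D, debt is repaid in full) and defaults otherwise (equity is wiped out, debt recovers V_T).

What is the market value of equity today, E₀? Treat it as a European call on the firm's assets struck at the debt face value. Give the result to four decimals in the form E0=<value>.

E0=88.6134

d₁ = [ln(V₀/D) + (r + σ²/2)T] / (σ√T)
   = [ln(145.1343/67.8492) + (0.0576 + 0.5·0.2688²)·3.0604] / (0.2688·√3.0604)
   = [0.760372 + 0.286841] / 0.470239 = 2.226982
d₂ = d₁ − σ√T = 2.226982 − 0.470239 = 1.756743
N(d₁) = 0.987026,  N(d₂) = 0.960519,  e^(−rT) = 0.838384
E₀ = V₀·N(d₁) − D·e^(−rT)·N(d₂)
   = 145.1343·0.987026 − 67.8492·0.838384·0.960519 = 88.613421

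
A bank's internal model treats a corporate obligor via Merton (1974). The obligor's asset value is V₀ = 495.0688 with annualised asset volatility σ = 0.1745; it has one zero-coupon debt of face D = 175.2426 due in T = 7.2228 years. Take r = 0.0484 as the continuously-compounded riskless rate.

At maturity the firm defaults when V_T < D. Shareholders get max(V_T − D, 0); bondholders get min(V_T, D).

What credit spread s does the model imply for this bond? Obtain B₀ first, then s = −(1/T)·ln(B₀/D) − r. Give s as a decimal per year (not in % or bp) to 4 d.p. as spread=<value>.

spread=0.0001

d₁ = [ln(V₀/D) + (r + σ²/2)T] / (σ√T)
   = [ln(495.0688/175.2426) + (0.0484 + 0.5·0.1745²)·7.2228] / (0.1745·√7.2228)
   = [1.038525 + 0.459552] / 0.468973 = 3.194375
d₂ = d₁ − σ√T = 3.194375 − 0.468973 = 2.725402
N(d₁) = 0.999299,  N(d₂) = 0.996789,  e^(−rT) = 0.704982
E₀ = V₀·N(d₁) − D·e^(−rT)·N(d₂)
   = 495.0688·0.999299 − 175.2426·0.704982·0.996789 = 371.575821
B₀ = V₀ − E₀ = 495.0688 − 371.575821 = 123.492979
spread = −(1/T)·ln(B₀/D) − r = −(1/7.2228)·ln(123.492979/175.2426) − 0.0484 = 0.00005586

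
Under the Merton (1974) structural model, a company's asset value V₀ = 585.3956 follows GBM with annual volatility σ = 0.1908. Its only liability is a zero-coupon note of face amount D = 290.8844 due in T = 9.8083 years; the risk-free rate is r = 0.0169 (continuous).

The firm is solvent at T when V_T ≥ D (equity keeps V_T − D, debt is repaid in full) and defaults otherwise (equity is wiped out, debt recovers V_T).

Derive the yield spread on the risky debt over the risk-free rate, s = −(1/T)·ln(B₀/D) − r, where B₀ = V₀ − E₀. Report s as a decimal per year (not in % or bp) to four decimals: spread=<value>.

spread=0.0030

d₁ = [ln(V₀/D) + (r + σ²/2)T] / (σ√T)
   = [ln(585.3956/290.8844) + (0.0169 + 0.5·0.1908²)·9.8083] / (0.1908·√9.8083)
   = [0.699362 + 0.344294] / 0.597551 = 1.746554
d₂ = d₁ − σ√T = 1.746554 − 0.597551 = 1.149003
N(d₁) = 0.959643,  N(d₂) = 0.874723,  e^(−rT) = 0.847249
E₀ = V₀·N(d₁) − D·e^(−rT)·N(d₂)
   = 585.3956·0.959643 − 290.8844·0.847249·0.874723 = 346.193793
B₀ = V₀ − E₀ = 585.3956 − 346.193793 = 239.201807
spread = −(1/T)·ln(B₀/D) − r = −(1/9.8083)·ln(239.201807/290.8844) − 0.0169 = 0.00304417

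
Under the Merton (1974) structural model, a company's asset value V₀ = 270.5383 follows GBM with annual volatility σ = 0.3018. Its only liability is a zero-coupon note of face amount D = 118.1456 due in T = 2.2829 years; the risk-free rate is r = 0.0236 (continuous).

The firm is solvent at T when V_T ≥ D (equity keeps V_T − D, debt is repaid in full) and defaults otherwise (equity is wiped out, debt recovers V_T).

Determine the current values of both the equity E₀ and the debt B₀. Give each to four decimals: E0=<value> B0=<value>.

d₁ = [ln(V₀/D) + (r + σ²/2)T] / (σ√T)
   = [ln(270.5383/118.1456) + (0.0236 + 0.5·0.3018²)·2.2829] / (0.3018·√2.2829)
   = [0.828496 + 0.157843] / 0.455998 = 2.163036
d₂ = d₁ − σ√T = 2.163036 − 0.455998 = 1.707038
N(d₁) = 0.984731,  N(d₂) = 0.956092,  e^(−rT) = 0.947549
E₀ = V₀·N(d₁) − D·e^(−rT)·N(d₂)
   = 270.5383·0.984731 − 118.1456·0.947549·0.956092 = 159.374016
B₀ = V₀ − E₀ = 270.5383 − 159.374016 = 111.164284

E0=159.3740 B0=111.1643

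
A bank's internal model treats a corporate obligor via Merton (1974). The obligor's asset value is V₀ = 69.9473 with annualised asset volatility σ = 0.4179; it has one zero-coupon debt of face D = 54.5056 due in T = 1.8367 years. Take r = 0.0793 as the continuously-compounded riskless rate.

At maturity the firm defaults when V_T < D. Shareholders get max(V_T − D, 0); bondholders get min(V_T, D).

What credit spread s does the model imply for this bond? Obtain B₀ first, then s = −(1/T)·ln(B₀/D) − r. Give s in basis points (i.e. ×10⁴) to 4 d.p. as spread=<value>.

d₁ = [ln(V₀/D) + (r + σ²/2)T] / (σ√T)
   = [ln(69.9473/54.5056) + (0.0793 + 0.5·0.4179²)·1.8367] / (0.4179·√1.8367)
   = [0.249439 + 0.306031] / 0.566359 = 0.980774
d₂ = d₁ − σ√T = 0.980774 − 0.566359 = 0.414416
N(d₁) = 0.836648,  N(d₂) = 0.660715,  e^(−rT) = 0.864460
E₀ = V₀·N(d₁) − D·e^(−rT)·N(d₂)
   = 69.9473·0.836648 − 54.5056·0.864460·0.660715 = 27.389751
B₀ = V₀ − E₀ = 69.9473 − 27.389751 = 42.557549
spread = −(1/T)·ln(B₀/D) − r = −(1/1.8367)·ln(42.557549/54.5056) − 0.0793 = 0.05542325
in basis points: 0.05542325 × 10⁴ = 554.2325 bp

spread=554.2325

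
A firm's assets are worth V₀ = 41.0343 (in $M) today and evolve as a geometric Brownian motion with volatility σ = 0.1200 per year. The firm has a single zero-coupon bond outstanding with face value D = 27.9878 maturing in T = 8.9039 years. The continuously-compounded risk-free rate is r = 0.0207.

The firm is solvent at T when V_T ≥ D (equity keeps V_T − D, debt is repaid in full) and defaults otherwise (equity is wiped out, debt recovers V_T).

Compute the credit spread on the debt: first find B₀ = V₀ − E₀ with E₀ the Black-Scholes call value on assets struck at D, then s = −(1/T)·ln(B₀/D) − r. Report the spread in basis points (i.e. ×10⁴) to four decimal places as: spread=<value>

spread=12.8278

d₁ = [ln(V₀/D) + (r + σ²/2)T] / (σ√T)
   = [ln(41.0343/27.9878) + (0.0207 + 0.5·0.1200²)·8.9039] / (0.1200·√8.9039)
   = [0.382640 + 0.248419] / 0.358073 = 1.762374
d₂ = d₁ − σ√T = 1.762374 − 0.358073 = 1.404302
N(d₁) = 0.960997,  N(d₂) = 0.919885,  e^(−rT) = 0.831677
E₀ = V₀·N(d₁) − D·e^(−rT)·N(d₂)
   = 41.0343·0.960997 − 27.9878·0.831677·0.919885 = 18.021831
B₀ = V₀ − E₀ = 41.0343 − 18.021831 = 23.012469
spread = −(1/T)·ln(B₀/D) − r = −(1/8.9039)·ln(23.012469/27.9878) − 0.0207 = 0.00128278
in basis points: 0.00128278 × 10⁴ = 12.8278 bp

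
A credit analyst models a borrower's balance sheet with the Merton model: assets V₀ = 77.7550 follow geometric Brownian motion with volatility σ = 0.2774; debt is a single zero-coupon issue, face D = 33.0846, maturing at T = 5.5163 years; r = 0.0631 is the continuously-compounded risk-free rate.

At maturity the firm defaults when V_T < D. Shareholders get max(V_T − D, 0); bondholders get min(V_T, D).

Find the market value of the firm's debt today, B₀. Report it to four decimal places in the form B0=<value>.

d₁ = [ln(V₀/D) + (r + σ²/2)T] / (σ√T)
   = [ln(77.7550/33.0846) + (0.0631 + 0.5·0.2774²)·5.5163] / (0.2774·√5.5163)
   = [0.854495 + 0.560320] / 0.651524 = 2.171547
d₂ = d₁ − σ√T = 2.171547 − 0.651524 = 1.520023
N(d₁) = 0.985055,  N(d₂) = 0.935747,  e^(−rT) = 0.706043
E₀ = V₀·N(d₁) − D·e^(−rT)·N(d₂)
   = 77.7550·0.985055 − 33.0846·0.706043·0.935747 = 54.734680
B₀ = V₀ − E₀ = 77.7550 − 54.734680 = 23.020320

B0=23.0203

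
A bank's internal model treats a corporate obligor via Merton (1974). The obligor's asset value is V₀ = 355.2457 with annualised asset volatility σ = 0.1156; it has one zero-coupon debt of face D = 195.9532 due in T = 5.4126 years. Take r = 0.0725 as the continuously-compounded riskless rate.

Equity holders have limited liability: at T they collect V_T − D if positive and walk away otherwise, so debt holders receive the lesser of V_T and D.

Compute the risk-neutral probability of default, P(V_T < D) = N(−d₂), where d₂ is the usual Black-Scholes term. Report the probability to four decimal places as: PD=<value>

d₁ = [ln(V₀/D) + (r + σ²/2)T] / (σ√T)
   = [ln(355.2457/195.9532) + (0.0725 + 0.5·0.1156²)·5.4126] / (0.1156·√5.4126)
   = [0.594934 + 0.428579] / 0.268943 = 3.805681
d₂ = d₁ − σ√T = 3.805681 − 0.268943 = 3.536738
risk-neutral PD = N(−d₂) = N(-3.536738) = 0.000203

PD=0.0002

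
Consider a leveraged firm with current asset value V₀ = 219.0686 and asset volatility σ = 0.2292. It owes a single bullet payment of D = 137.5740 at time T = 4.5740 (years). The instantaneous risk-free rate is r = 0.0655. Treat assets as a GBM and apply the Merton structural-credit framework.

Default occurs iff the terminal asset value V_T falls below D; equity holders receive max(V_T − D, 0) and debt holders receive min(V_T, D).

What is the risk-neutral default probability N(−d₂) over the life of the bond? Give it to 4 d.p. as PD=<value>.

PD=0.0942

d₁ = [ln(V₀/D) + (r + σ²/2)T] / (σ√T)
   = [ln(219.0686/137.5740) + (0.0655 + 0.5·0.2292²)·4.5740] / (0.2292·√4.5740)
   = [0.465223 + 0.419739] / 0.490188 = 1.805352
d₂ = d₁ − σ√T = 1.805352 − 0.490188 = 1.315164
risk-neutral PD = N(−d₂) = N(-1.315164) = 0.094227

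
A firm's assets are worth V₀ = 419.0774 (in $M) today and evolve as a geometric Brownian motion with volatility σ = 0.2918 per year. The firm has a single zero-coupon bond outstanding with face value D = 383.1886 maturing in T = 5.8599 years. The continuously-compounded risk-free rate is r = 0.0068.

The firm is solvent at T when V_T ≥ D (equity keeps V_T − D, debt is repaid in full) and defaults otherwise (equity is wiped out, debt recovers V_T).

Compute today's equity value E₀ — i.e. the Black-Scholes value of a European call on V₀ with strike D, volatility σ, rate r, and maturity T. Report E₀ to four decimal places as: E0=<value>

d₁ = [ln(V₀/D) + (r + σ²/2)T] / (σ√T)
   = [ln(419.0774/383.1886) + (0.0068 + 0.5·0.2918²)·5.8599] / (0.2918·√5.8599)
   = [0.089528 + 0.289324] / 0.706367 = 0.536340
d₂ = d₁ − σ√T = 0.536340 − 0.706367 = -0.170027
N(d₁) = 0.704138,  N(d₂) = 0.432494,  e^(−rT) = 0.960936
E₀ = V₀·N(d₁) − D·e^(−rT)·N(d₂)
   = 419.0774·0.704138 − 383.1886·0.960936·0.432494 = 135.835395

E0=135.8354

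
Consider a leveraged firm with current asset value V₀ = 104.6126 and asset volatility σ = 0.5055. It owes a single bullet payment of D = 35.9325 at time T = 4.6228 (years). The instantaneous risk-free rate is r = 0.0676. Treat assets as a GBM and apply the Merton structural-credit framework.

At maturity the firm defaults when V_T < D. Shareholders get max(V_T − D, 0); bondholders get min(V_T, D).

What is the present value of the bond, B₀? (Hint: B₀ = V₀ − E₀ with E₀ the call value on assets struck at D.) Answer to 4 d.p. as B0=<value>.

d₁ = [ln(V₀/D) + (r + σ²/2)T] / (σ√T)
   = [ln(104.6126/35.9325) + (0.0676 + 0.5·0.5055²)·4.6228] / (0.5055·√4.6228)
   = [1.068622 + 0.903134] / 1.086860 = 1.814176
d₂ = d₁ − σ√T = 1.814176 − 1.086860 = 0.727316
N(d₁) = 0.965175,  N(d₂) = 0.766484,  e^(−rT) = 0.731615
E₀ = V₀·N(d₁) − D·e^(−rT)·N(d₂)
   = 104.6126·0.965175 − 35.9325·0.731615·0.766484 = 80.819538
B₀ = V₀ − E₀ = 104.6126 − 80.819538 = 23.793062

B0=23.7931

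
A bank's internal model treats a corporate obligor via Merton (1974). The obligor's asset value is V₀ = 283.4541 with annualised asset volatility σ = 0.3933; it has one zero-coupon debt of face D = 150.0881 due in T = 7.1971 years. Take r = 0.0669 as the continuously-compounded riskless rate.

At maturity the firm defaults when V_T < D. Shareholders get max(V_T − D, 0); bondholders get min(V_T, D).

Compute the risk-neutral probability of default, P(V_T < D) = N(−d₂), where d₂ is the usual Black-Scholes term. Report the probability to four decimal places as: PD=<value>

PD=0.2976

d₁ = [ln(V₀/D) + (r + σ²/2)T] / (σ√T)
   = [ln(283.4541/150.0881) + (0.0669 + 0.5·0.3933²)·7.1971] / (0.3933·√7.1971)
   = [0.635828 + 1.038127] / 1.055122 = 1.586504
d₂ = d₁ − σ√T = 1.586504 − 1.055122 = 0.531382
risk-neutral PD = N(−d₂) = N(-0.531382) = 0.297577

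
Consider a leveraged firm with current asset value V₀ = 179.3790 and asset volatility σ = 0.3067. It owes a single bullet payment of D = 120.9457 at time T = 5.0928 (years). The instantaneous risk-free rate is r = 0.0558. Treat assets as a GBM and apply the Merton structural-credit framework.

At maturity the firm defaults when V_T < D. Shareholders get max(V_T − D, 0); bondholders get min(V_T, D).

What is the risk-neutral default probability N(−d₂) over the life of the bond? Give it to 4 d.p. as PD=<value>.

PD=0.2630

d₁ = [ln(V₀/D) + (r + σ²/2)T] / (σ√T)
   = [ln(179.3790/120.9457) + (0.0558 + 0.5·0.3067²)·5.0928] / (0.3067·√5.0928)
   = [0.394159 + 0.523705] / 0.692137 = 1.326131
d₂ = d₁ − σ√T = 1.326131 − 0.692137 = 0.633994
risk-neutral PD = N(−d₂) = N(-0.633994) = 0.263042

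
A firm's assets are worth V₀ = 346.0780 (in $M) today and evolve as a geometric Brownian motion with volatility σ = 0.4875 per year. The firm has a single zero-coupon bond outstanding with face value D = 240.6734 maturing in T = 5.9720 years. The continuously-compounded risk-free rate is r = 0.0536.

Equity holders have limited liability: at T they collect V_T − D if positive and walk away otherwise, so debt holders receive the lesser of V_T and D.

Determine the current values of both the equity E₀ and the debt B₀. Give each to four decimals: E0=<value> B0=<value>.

d₁ = [ln(V₀/D) + (r + σ²/2)T] / (σ√T)
   = [ln(346.0780/240.6734) + (0.0536 + 0.5·0.4875²)·5.9720] / (0.4875·√5.9720)
   = [0.363223 + 1.029741] / 1.191337 = 1.169245
d₂ = d₁ − σ√T = 1.169245 − 1.191337 = -0.022092
N(d₁) = 0.878847,  N(d₂) = 0.491187,  e^(−rT) = 0.726077
E₀ = V₀·N(d₁) − D·e^(−rT)·N(d₂)
   = 346.0780·0.878847 − 240.6734·0.726077·0.491187 = 218.316064
B₀ = V₀ − E₀ = 346.0780 − 218.316064 = 127.761936

E0=218.3161 B0=127.7619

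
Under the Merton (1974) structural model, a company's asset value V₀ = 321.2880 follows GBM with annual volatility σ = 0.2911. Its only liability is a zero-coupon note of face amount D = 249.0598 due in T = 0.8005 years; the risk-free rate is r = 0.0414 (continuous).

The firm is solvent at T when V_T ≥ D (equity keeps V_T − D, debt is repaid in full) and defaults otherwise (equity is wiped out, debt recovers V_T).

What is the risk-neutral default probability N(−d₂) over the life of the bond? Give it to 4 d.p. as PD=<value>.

PD=0.1648

d₁ = [ln(V₀/D) + (r + σ²/2)T] / (σ√T)
   = [ln(321.2880/249.0598) + (0.0414 + 0.5·0.2911²)·0.8005] / (0.2911·√0.8005)
   = [0.254645 + 0.067058] / 0.260449 = 1.235184
d₂ = d₁ − σ√T = 1.235184 − 0.260449 = 0.974734
risk-neutral PD = N(−d₂) = N(-0.974734) = 0.164846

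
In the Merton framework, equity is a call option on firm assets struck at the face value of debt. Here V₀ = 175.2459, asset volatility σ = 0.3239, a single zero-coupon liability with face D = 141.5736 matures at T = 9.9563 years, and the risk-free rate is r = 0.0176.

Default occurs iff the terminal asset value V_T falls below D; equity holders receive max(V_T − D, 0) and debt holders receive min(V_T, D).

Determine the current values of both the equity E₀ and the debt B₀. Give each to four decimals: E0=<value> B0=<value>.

E0=89.3528 B0=85.8931

d₁ = [ln(V₀/D) + (r + σ²/2)T] / (σ√T)
   = [ln(175.2459/141.5736) + (0.0176 + 0.5·0.3239²)·9.9563] / (0.3239·√9.9563)
   = [0.213370 + 0.697495] / 1.022021 = 0.891239
d₂ = d₁ − σ√T = 0.891239 − 1.022021 = -0.130782
N(d₁) = 0.813599,  N(d₂) = 0.447974,  e^(−rT) = 0.839263
E₀ = V₀·N(d₁) − D·e^(−rT)·N(d₂)
   = 175.2459·0.813599 − 141.5736·0.839263·0.447974 = 89.352848
B₀ = V₀ − E₀ = 175.2459 − 89.352848 = 85.893052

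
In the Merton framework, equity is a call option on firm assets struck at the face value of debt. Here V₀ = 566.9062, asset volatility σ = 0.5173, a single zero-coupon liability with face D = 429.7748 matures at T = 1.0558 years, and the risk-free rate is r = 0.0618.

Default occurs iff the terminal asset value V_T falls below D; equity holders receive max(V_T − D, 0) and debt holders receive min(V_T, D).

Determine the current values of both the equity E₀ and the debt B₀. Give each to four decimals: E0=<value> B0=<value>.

d₁ = [ln(V₀/D) + (r + σ²/2)T] / (σ√T)
   = [ln(566.9062/429.7748) + (0.0618 + 0.5·0.5173²)·1.0558] / (0.5173·√1.0558)
   = [0.276933 + 0.206514] / 0.531537 = 0.909526
d₂ = d₁ − σ√T = 0.909526 − 0.531537 = 0.377989
N(d₁) = 0.818464,  N(d₂) = 0.647281,  e^(−rT) = 0.936835
E₀ = V₀·N(d₁) − D·e^(−rT)·N(d₂)
   = 566.9062·0.818464 − 429.7748·0.936835·0.647281 = 203.378866
B₀ = V₀ − E₀ = 566.9062 − 203.378866 = 363.527334

E0=203.3789 B0=363.5273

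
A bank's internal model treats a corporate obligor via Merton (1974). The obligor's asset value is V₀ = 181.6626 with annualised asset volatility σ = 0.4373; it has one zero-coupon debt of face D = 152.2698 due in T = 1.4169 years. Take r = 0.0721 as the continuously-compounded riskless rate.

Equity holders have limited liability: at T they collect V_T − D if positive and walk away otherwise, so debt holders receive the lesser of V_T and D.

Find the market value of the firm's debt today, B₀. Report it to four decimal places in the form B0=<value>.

d₁ = [ln(V₀/D) + (r + σ²/2)T] / (σ√T)
   = [ln(181.6626/152.2698) + (0.0721 + 0.5·0.4373²)·1.4169] / (0.4373·√1.4169)
   = [0.176497 + 0.237636] / 0.520534 = 0.795594
d₂ = d₁ − σ√T = 0.795594 − 0.520534 = 0.275060
N(d₁) = 0.786866,  N(d₂) = 0.608365,  e^(−rT) = 0.902886
E₀ = V₀·N(d₁) − D·e^(−rT)·N(d₂)
   = 181.6626·0.786866 − 152.2698·0.902886·0.608365 = 59.304684
B₀ = V₀ − E₀ = 181.6626 − 59.304684 = 122.357916

B0=122.3579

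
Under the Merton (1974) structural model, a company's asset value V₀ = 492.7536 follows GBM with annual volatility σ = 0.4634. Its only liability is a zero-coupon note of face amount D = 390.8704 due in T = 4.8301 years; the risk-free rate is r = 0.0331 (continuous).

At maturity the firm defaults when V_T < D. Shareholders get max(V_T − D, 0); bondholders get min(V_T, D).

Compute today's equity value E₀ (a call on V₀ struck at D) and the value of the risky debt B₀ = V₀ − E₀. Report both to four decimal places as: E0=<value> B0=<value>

E0=251.2035 B0=241.5501

d₁ = [ln(V₀/D) + (r + σ²/2)T] / (σ√T)
   = [ln(492.7536/390.8704) + (0.0331 + 0.5·0.4634²)·4.8301] / (0.4634·√4.8301)
   = [0.231633 + 0.678483] / 1.018437 = 0.893640
d₂ = d₁ − σ√T = 0.893640 − 1.018437 = -0.124796
N(d₁) = 0.814243,  N(d₂) = 0.450342,  e^(−rT) = 0.852249
E₀ = V₀·N(d₁) − D·e^(−rT)·N(d₂)
   = 492.7536·0.814243 − 390.8704·0.852249·0.450342 = 251.203499
B₀ = V₀ − E₀ = 492.7536 − 251.203499 = 241.550101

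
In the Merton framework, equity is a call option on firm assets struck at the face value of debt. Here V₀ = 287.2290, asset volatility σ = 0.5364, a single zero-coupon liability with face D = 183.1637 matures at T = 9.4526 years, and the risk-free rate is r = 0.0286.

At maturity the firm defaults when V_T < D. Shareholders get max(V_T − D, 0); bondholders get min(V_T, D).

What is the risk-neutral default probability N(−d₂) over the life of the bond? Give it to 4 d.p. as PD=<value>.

PD=0.6509

d₁ = [ln(V₀/D) + (r + σ²/2)T] / (σ√T)
   = [ln(287.2290/183.1637) + (0.0286 + 0.5·0.5364²)·9.4526] / (0.5364·√9.4526)
   = [0.449900 + 1.630219] / 1.649166 = 1.261315
d₂ = d₁ − σ√T = 1.261315 − 1.649166 = -0.387851
risk-neutral PD = N(−d₂) = N(0.387851) = 0.650937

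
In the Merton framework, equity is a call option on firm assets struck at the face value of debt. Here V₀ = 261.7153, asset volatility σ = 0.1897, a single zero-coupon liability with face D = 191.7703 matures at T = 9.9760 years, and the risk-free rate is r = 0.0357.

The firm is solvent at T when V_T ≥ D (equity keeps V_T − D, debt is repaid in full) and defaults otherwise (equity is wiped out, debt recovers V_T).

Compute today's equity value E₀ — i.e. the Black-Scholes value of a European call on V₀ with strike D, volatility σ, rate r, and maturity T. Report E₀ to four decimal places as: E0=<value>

E0=134.6933

d₁ = [ln(V₀/D) + (r + σ²/2)T] / (σ√T)
   = [ln(261.7153/191.7703) + (0.0357 + 0.5·0.1897²)·9.9760] / (0.1897·√9.9760)
   = [0.310959 + 0.535642] / 0.599164 = 1.412971
d₂ = d₁ − σ√T = 1.412971 − 0.599164 = 0.813807
N(d₁) = 0.921168,  N(d₂) = 0.792122,  e^(−rT) = 0.700372
E₀ = V₀·N(d₁) − D·e^(−rT)·N(d₂)
   = 261.7153·0.921168 − 191.7703·0.700372·0.792122 = 134.693297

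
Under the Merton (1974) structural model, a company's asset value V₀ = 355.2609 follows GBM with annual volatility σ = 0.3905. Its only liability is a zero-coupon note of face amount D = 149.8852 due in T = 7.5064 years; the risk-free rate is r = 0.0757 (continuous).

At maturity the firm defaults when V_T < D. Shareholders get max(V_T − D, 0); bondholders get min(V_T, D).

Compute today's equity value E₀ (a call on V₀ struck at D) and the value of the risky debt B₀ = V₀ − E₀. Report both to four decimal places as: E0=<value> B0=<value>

d₁ = [ln(V₀/D) + (r + σ²/2)T] / (σ√T)
   = [ln(355.2609/149.8852) + (0.0757 + 0.5·0.3905²)·7.5064] / (0.3905·√7.5064)
   = [0.862983 + 1.140561] / 1.069884 = 1.872673
d₂ = d₁ − σ√T = 1.872673 − 1.069884 = 0.802788
N(d₁) = 0.969443,  N(d₂) = 0.788951,  e^(−rT) = 0.566525
E₀ = V₀·N(d₁) − D·e^(−rT)·N(d₂)
   = 355.2609·0.969443 − 149.8852·0.566525·0.788951 = 277.412497
B₀ = V₀ − E₀ = 355.2609 − 277.412497 = 77.848403

E0=277.4125 B0=77.8484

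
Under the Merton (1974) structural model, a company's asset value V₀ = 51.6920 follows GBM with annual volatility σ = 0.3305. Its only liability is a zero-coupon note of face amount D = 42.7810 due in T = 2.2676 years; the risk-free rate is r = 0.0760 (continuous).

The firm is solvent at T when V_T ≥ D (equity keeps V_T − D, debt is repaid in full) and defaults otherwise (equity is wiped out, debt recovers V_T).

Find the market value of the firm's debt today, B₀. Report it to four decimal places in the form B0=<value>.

d₁ = [ln(V₀/D) + (r + σ²/2)T] / (σ√T)
   = [ln(51.6920/42.7810) + (0.0760 + 0.5·0.3305²)·2.2676] / (0.3305·√2.2676)
   = [0.189209 + 0.296183] / 0.497685 = 0.975299
d₂ = d₁ − σ√T = 0.975299 − 0.497685 = 0.477614
N(d₁) = 0.835294,  N(d₂) = 0.683537,  e^(−rT) = 0.841695
E₀ = V₀·N(d₁) − D·e^(−rT)·N(d₂)
   = 51.6920·0.835294 − 42.7810·0.841695·0.683537 = 18.564824
B₀ = V₀ − E₀ = 51.6920 − 18.564824 = 33.127176

B0=33.1272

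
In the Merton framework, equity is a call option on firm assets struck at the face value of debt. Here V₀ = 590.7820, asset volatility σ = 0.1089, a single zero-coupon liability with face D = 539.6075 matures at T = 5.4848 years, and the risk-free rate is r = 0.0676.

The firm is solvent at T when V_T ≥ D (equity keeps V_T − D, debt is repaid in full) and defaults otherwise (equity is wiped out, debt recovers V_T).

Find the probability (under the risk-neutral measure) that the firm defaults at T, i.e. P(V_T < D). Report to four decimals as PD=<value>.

PD=0.0463

d₁ = [ln(V₀/D) + (r + σ²/2)T] / (σ√T)
   = [ln(590.7820/539.6075) + (0.0676 + 0.5·0.1089²)·5.4848] / (0.1089·√5.4848)
   = [0.090605 + 0.403295] / 0.255040 = 1.936560
d₂ = d₁ − σ√T = 1.936560 − 0.255040 = 1.681520
risk-neutral PD = N(−d₂) = N(-1.681520) = 0.046331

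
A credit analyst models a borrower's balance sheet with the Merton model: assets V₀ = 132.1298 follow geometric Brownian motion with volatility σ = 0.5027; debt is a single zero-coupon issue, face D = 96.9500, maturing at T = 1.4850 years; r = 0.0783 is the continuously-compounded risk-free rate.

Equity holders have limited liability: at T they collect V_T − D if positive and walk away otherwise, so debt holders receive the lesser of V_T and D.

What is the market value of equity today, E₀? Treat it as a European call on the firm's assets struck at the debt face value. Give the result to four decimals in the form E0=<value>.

E0=55.0000

d₁ = [ln(V₀/D) + (r + σ²/2)T] / (σ√T)
   = [ln(132.1298/96.9500) + (0.0783 + 0.5·0.5027²)·1.4850] / (0.5027·√1.4850)
   = [0.309589 + 0.303911] / 0.612593 = 1.001480
d₂ = d₁ − σ√T = 1.001480 − 0.612593 = 0.388887
N(d₁) = 0.841703,  N(d₂) = 0.651320,  e^(−rT) = 0.890230
E₀ = V₀·N(d₁) − D·e^(−rT)·N(d₂)
   = 132.1298·0.841703 − 96.9500·0.890230·0.651320 = 54.999997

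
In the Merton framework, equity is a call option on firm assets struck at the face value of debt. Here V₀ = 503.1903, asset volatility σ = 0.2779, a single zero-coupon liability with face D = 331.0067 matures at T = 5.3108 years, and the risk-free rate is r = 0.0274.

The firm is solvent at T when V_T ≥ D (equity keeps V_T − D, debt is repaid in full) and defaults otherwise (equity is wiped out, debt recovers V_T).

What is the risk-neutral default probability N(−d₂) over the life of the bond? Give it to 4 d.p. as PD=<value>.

d₁ = [ln(V₀/D) + (r + σ²/2)T] / (σ√T)
   = [ln(503.1903/331.0067) + (0.0274 + 0.5·0.2779²)·5.3108] / (0.2779·√5.3108)
   = [0.418830 + 0.350588] / 0.640425 = 1.201417
d₂ = d₁ − σ√T = 1.201417 − 0.640425 = 0.560992
risk-neutral PD = N(−d₂) = N(-0.560992) = 0.287402

PD=0.2874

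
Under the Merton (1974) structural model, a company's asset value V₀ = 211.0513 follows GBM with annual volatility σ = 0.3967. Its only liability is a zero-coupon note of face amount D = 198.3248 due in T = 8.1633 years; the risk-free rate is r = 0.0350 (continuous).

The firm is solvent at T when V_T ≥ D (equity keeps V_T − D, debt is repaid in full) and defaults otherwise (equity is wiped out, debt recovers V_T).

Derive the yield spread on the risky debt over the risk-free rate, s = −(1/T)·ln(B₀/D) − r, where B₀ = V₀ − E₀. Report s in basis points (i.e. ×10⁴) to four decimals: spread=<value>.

d₁ = [ln(V₀/D) + (r + σ²/2)T] / (σ√T)
   = [ln(211.0513/198.3248) + (0.0350 + 0.5·0.3967²)·8.1633] / (0.3967·√8.1633)
   = [0.062195 + 0.928048] / 1.133431 = 0.873669
d₂ = d₁ − σ√T = 0.873669 − 1.133431 = -0.259762
N(d₁) = 0.808851,  N(d₂) = 0.397524,  e^(−rT) = 0.751476
E₀ = V₀·N(d₁) − D·e^(−rT)·N(d₂)
   = 211.0513·0.808851 − 198.3248·0.751476·0.397524 = 111.463497
B₀ = V₀ − E₀ = 211.0513 − 111.463497 = 99.587803
spread = −(1/T)·ln(B₀/D) − r = −(1/8.1633)·ln(99.587803/198.3248) − 0.0350 = 0.04938578
in basis points: 0.04938578 × 10⁴ = 493.8578 bp

spread=493.8578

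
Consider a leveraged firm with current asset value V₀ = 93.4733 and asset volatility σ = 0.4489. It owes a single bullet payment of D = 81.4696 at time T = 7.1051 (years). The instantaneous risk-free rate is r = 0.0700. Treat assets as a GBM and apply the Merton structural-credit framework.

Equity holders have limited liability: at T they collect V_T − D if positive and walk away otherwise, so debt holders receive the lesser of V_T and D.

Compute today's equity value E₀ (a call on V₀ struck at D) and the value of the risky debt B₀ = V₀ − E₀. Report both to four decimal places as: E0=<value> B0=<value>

E0=57.9353 B0=35.5380

d₁ = [ln(V₀/D) + (r + σ²/2)T] / (σ√T)
   = [ln(93.4733/81.4696) + (0.0700 + 0.5·0.4489²)·7.1051] / (0.4489·√7.1051)
   = [0.137446 + 1.213236] / 1.196561 = 1.128803
d₂ = d₁ − σ√T = 1.128803 − 1.196561 = -0.067757
N(d₁) = 0.870510,  N(d₂) = 0.472989,  e^(−rT) = 0.608136
E₀ = V₀·N(d₁) − D·e^(−rT)·N(d₂)
   = 93.4733·0.870510 − 81.4696·0.608136·0.472989 = 57.935341
B₀ = V₀ − E₀ = 93.4733 − 57.935341 = 35.537959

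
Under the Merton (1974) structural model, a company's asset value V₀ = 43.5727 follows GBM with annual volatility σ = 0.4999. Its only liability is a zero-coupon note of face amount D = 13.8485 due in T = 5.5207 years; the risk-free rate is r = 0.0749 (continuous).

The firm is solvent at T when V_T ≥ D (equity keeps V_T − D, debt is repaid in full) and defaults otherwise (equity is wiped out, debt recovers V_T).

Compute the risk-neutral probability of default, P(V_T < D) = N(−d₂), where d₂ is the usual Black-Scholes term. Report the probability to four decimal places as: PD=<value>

d₁ = [ln(V₀/D) + (r + σ²/2)T] / (σ√T)
   = [ln(43.5727/13.8485) + (0.0749 + 0.5·0.4999²)·5.5207] / (0.4999·√5.5207)
   = [1.146254 + 1.103312] / 1.174574 = 1.915219
d₂ = d₁ − σ√T = 1.915219 − 1.174574 = 0.740646
risk-neutral PD = N(−d₂) = N(-0.740646) = 0.229454

PD=0.2295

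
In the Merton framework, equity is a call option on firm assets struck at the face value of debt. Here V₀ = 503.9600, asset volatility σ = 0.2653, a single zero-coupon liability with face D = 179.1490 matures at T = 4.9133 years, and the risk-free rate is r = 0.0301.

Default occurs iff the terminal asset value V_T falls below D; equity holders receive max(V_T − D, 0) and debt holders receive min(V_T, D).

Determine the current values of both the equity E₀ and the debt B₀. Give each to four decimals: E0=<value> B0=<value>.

E0=350.7495 B0=153.2105

d₁ = [ln(V₀/D) + (r + σ²/2)T] / (σ√T)
   = [ln(503.9600/179.1490) + (0.0301 + 0.5·0.2653²)·4.9133] / (0.2653·√4.9133)
   = [1.034279 + 0.320799] / 0.588063 = 2.304308
d₂ = d₁ − σ√T = 2.304308 − 0.588063 = 1.716245
N(d₁) = 0.989397,  N(d₂) = 0.956941,  e^(−rT) = 0.862526
E₀ = V₀·N(d₁) − D·e^(−rT)·N(d₂)
   = 503.9600·0.989397 − 179.1490·0.862526·0.956941 = 350.749499
B₀ = V₀ − E₀ = 503.9600 − 350.749499 = 153.210501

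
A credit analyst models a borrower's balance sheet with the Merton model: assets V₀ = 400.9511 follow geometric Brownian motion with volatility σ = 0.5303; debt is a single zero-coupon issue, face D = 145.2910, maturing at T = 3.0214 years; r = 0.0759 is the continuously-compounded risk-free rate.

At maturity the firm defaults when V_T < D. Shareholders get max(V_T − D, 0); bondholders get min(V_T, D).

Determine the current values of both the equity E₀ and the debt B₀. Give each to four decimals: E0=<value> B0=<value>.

d₁ = [ln(V₀/D) + (r + σ²/2)T] / (σ√T)
   = [ln(400.9511/145.2910) + (0.0759 + 0.5·0.5303²)·3.0214] / (0.5303·√3.0214)
   = [1.015101 + 0.654160] / 0.921777 = 1.810917
d₂ = d₁ − σ√T = 1.810917 − 0.921777 = 0.889140
N(d₁) = 0.964923,  N(d₂) = 0.813036,  e^(−rT) = 0.795071
E₀ = V₀·N(d₁) − D·e^(−rT)·N(d₂)
   = 400.9511·0.964923 − 145.2910·0.795071·0.813036 = 292.967815
B₀ = V₀ − E₀ = 400.9511 − 292.967815 = 107.983285

E0=292.9678 B0=107.9833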